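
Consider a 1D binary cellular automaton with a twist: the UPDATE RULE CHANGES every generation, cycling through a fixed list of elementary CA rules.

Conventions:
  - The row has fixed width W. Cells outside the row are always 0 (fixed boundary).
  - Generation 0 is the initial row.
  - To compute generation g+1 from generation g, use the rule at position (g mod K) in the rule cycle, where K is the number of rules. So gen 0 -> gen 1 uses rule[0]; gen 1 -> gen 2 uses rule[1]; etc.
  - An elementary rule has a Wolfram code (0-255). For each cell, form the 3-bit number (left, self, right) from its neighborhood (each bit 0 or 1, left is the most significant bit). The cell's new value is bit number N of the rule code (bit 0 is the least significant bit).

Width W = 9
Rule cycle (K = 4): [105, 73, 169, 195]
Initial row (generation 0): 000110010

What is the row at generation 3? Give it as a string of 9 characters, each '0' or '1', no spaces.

Gen 0: 000110010
Gen 1 (rule 105): 110110000
Gen 2 (rule 73): 110110111
Gen 3 (rule 169): 101101110

Answer: 101101110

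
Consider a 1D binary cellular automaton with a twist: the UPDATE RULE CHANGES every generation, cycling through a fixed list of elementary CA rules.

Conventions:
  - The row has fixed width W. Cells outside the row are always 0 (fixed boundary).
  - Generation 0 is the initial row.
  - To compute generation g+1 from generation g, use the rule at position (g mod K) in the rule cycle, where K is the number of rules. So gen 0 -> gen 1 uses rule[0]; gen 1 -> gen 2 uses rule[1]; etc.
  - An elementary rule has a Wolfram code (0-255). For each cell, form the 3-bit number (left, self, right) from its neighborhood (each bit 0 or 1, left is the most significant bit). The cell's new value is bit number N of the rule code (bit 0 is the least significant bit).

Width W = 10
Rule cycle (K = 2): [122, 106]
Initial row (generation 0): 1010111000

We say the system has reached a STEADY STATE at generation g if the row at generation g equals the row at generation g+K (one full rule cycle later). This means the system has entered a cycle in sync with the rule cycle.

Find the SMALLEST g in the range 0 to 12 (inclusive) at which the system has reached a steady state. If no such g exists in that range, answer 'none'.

Answer: 11

Derivation:
Gen 0: 1010111000
Gen 1 (rule 122): 0101101100
Gen 2 (rule 106): 1011111100
Gen 3 (rule 122): 0110000110
Gen 4 (rule 106): 1110001110
Gen 5 (rule 122): 1011011011
Gen 6 (rule 106): 0111111111
Gen 7 (rule 122): 1100000001
Gen 8 (rule 106): 1100000010
Gen 9 (rule 122): 1110000101
Gen 10 (rule 106): 1010001010
Gen 11 (rule 122): 0101010101
Gen 12 (rule 106): 1010101010
Gen 13 (rule 122): 0101010101
Gen 14 (rule 106): 1010101010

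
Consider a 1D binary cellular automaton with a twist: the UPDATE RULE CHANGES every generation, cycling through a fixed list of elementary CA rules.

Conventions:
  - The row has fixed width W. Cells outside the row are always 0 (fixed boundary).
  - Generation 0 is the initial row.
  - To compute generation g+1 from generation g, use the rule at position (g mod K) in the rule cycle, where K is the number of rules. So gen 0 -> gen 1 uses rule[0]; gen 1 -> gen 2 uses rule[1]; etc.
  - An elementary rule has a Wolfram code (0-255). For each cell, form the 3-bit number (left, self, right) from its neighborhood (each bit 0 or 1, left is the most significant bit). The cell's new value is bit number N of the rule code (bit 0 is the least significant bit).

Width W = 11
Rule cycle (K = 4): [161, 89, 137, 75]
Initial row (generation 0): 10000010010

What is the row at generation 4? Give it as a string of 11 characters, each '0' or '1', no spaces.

Gen 0: 10000010010
Gen 1 (rule 161): 00111000000
Gen 2 (rule 89): 10101111111
Gen 3 (rule 137): 00001111110
Gen 4 (rule 75): 11111000010

Answer: 11111000010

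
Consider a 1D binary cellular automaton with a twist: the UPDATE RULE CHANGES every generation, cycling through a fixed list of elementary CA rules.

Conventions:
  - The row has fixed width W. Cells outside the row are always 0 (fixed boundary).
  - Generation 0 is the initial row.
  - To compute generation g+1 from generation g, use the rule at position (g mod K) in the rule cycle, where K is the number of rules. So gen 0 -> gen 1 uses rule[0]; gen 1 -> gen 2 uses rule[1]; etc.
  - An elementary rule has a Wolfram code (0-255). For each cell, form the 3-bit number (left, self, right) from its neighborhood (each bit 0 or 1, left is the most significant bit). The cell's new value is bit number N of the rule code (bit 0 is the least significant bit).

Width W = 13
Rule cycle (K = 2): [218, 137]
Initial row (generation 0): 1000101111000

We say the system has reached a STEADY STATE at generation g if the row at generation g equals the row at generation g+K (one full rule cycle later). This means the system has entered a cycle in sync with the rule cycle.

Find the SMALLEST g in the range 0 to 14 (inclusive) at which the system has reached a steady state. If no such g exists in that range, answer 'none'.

Answer: 7

Derivation:
Gen 0: 1000101111000
Gen 1 (rule 218): 0101001111100
Gen 2 (rule 137): 0000001111001
Gen 3 (rule 218): 0000011111110
Gen 4 (rule 137): 1111011111100
Gen 5 (rule 218): 1111011111110
Gen 6 (rule 137): 1110011111100
Gen 7 (rule 218): 1111111111110
Gen 8 (rule 137): 1111111111100
Gen 9 (rule 218): 1111111111110
Gen 10 (rule 137): 1111111111100
Gen 11 (rule 218): 1111111111110
Gen 12 (rule 137): 1111111111100
Gen 13 (rule 218): 1111111111110
Gen 14 (rule 137): 1111111111100
Gen 15 (rule 218): 1111111111110
Gen 16 (rule 137): 1111111111100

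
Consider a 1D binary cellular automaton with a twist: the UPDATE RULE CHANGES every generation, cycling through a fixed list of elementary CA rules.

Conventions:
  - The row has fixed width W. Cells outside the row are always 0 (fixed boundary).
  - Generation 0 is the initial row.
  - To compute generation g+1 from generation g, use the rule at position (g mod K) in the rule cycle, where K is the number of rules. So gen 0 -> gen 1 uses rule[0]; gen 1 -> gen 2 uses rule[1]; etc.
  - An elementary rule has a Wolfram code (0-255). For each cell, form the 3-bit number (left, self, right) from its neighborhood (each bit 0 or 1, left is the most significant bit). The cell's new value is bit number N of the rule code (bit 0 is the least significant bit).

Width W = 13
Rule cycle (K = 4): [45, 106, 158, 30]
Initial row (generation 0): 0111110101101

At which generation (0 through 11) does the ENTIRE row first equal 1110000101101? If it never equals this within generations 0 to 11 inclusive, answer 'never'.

Answer: 5

Derivation:
Gen 0: 0111110101101
Gen 1 (rule 45): 0100001111011
Gen 2 (rule 106): 1000011001111
Gen 3 (rule 158): 1100110111110
Gen 4 (rule 30): 1011100100001
Gen 5 (rule 45): 1110000101101
Gen 6 (rule 106): 1010001011110
Gen 7 (rule 158): 1011011011101
Gen 8 (rule 30): 1010010010001
Gen 9 (rule 45): 1110010010101
Gen 10 (rule 106): 1010100101010
Gen 11 (rule 158): 1010111101011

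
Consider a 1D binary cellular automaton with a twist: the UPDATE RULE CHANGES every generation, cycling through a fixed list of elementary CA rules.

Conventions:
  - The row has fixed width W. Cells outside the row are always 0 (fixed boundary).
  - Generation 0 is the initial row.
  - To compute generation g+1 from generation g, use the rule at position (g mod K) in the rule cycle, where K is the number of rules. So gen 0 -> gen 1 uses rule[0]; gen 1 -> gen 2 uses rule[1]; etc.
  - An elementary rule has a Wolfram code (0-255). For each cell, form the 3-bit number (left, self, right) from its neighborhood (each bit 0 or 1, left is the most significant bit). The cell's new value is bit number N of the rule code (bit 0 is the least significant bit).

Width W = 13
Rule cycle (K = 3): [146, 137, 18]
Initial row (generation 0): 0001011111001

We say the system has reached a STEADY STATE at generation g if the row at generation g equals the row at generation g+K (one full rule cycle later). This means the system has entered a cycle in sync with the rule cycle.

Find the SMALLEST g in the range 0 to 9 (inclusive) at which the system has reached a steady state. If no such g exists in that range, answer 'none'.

Answer: 8

Derivation:
Gen 0: 0001011111001
Gen 1 (rule 146): 0010001110110
Gen 2 (rule 137): 1000101100100
Gen 3 (rule 18): 0101000011010
Gen 4 (rule 146): 1000100100001
Gen 5 (rule 137): 0010000001100
Gen 6 (rule 18): 0101000010010
Gen 7 (rule 146): 1000100101101
Gen 8 (rule 137): 0010000001000
Gen 9 (rule 18): 0101000010100
Gen 10 (rule 146): 1000100100010
Gen 11 (rule 137): 0010000001000
Gen 12 (rule 18): 0101000010100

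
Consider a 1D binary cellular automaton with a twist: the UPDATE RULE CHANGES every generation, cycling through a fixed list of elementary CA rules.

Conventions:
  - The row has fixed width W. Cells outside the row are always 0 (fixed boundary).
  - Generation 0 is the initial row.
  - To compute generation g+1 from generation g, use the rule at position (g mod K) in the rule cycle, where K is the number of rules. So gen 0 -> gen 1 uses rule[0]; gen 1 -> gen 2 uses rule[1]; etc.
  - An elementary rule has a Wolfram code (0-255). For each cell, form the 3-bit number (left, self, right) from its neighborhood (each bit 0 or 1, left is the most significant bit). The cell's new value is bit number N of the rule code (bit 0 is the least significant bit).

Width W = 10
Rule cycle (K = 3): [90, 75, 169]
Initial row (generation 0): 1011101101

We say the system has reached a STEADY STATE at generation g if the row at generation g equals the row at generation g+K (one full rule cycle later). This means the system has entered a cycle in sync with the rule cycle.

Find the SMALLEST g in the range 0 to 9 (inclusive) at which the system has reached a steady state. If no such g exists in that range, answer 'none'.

Answer: none

Derivation:
Gen 0: 1011101101
Gen 1 (rule 90): 0010101100
Gen 2 (rule 75): 1100001101
Gen 3 (rule 169): 1001101010
Gen 4 (rule 90): 0111100001
Gen 5 (rule 75): 1100101110
Gen 6 (rule 169): 1000011100
Gen 7 (rule 90): 0100110110
Gen 8 (rule 75): 1001110110
Gen 9 (rule 169): 0001101100
Gen 10 (rule 90): 0011101110
Gen 11 (rule 75): 1110101010
Gen 12 (rule 169): 1101010100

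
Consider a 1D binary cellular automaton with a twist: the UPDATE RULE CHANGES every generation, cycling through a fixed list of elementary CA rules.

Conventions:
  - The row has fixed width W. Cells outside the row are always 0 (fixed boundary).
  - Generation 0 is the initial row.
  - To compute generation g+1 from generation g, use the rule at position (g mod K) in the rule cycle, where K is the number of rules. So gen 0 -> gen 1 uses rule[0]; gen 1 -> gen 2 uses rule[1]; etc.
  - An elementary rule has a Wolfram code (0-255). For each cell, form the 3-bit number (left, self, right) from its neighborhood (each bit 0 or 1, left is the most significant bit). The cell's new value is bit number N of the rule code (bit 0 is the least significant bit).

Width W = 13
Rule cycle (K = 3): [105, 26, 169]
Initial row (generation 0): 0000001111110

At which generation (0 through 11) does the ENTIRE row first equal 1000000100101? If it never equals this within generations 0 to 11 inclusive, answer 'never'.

Gen 0: 0000001111110
Gen 1 (rule 105): 1111101000010
Gen 2 (rule 26): 1000000100101
Gen 3 (rule 169): 0011110000010
Gen 4 (rule 105): 1010010111000
Gen 5 (rule 26): 0001100100100
Gen 6 (rule 169): 1101000000001
Gen 7 (rule 105): 1110011111100
Gen 8 (rule 26): 1001110000010
Gen 9 (rule 169): 0001100111000
Gen 10 (rule 105): 1101100101011
Gen 11 (rule 26): 1001011000010

Answer: 2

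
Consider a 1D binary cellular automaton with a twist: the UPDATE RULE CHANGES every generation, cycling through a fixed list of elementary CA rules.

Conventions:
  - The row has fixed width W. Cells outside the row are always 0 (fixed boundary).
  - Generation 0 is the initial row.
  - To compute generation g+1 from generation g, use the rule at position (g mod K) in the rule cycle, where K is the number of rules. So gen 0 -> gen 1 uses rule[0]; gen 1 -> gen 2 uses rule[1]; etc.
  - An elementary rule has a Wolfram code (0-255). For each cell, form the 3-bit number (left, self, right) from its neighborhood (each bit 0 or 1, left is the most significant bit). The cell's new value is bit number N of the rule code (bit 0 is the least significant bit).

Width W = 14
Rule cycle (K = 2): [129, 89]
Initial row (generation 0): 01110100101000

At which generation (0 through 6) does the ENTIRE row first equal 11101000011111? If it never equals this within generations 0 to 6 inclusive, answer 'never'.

Answer: 4

Derivation:
Gen 0: 01110100101000
Gen 1 (rule 129): 00100000000011
Gen 2 (rule 89): 10011111111011
Gen 3 (rule 129): 00001111110000
Gen 4 (rule 89): 11101000011111
Gen 5 (rule 129): 01000011001110
Gen 6 (rule 89): 00111011101011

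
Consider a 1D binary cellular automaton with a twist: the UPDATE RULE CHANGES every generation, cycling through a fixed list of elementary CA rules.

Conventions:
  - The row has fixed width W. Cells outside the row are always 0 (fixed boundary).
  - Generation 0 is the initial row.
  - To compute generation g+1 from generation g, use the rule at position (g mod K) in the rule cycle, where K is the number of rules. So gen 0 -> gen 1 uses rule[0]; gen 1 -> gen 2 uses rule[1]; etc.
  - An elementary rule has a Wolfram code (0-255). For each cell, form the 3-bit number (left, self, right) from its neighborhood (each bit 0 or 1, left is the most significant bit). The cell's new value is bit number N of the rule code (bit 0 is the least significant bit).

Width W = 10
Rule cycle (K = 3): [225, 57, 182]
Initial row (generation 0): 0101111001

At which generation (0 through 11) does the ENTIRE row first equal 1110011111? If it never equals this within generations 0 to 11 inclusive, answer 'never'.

Answer: 9

Derivation:
Gen 0: 0101111001
Gen 1 (rule 225): 0010111000
Gen 2 (rule 57): 1001100111
Gen 3 (rule 182): 1110011010
Gen 4 (rule 225): 0110001100
Gen 5 (rule 57): 0101101011
Gen 6 (rule 182): 1110011100
Gen 7 (rule 225): 0110001101
Gen 8 (rule 57): 0101101010
Gen 9 (rule 182): 1110011111
Gen 10 (rule 225): 0110001111
Gen 11 (rule 57): 0101101000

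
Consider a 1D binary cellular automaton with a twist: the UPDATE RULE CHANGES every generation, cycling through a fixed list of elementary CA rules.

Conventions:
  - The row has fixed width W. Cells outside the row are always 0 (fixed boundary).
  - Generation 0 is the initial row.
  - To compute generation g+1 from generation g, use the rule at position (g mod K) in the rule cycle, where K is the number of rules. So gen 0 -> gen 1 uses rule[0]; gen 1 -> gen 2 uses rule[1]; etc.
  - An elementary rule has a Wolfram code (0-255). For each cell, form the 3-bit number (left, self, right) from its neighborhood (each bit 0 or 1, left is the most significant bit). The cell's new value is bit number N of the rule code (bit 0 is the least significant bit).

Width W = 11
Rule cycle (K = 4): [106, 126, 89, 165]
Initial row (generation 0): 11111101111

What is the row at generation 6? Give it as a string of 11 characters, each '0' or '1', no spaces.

Answer: 11111101111

Derivation:
Gen 0: 11111101111
Gen 1 (rule 106): 10000111001
Gen 2 (rule 126): 11001101111
Gen 3 (rule 89): 11101101001
Gen 4 (rule 165): 01010011001
Gen 5 (rule 106): 10100111010
Gen 6 (rule 126): 11111101111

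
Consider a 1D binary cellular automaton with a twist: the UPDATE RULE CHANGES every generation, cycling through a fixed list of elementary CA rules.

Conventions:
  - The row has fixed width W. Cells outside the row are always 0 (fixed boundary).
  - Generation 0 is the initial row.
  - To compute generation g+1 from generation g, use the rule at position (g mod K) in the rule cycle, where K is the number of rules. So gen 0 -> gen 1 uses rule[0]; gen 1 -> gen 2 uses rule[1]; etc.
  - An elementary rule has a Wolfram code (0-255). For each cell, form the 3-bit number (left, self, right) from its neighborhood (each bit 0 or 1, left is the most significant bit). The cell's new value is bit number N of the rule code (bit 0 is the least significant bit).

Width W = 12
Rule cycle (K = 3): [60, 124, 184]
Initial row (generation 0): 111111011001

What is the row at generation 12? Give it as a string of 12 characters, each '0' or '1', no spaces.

Answer: 001111111110

Derivation:
Gen 0: 111111011001
Gen 1 (rule 60): 100000110101
Gen 2 (rule 124): 110000111111
Gen 3 (rule 184): 101000111110
Gen 4 (rule 60): 111100100001
Gen 5 (rule 124): 100110110001
Gen 6 (rule 184): 010101101000
Gen 7 (rule 60): 011111011100
Gen 8 (rule 124): 010001110110
Gen 9 (rule 184): 001001101101
Gen 10 (rule 60): 001101011011
Gen 11 (rule 124): 001111111111
Gen 12 (rule 184): 001111111110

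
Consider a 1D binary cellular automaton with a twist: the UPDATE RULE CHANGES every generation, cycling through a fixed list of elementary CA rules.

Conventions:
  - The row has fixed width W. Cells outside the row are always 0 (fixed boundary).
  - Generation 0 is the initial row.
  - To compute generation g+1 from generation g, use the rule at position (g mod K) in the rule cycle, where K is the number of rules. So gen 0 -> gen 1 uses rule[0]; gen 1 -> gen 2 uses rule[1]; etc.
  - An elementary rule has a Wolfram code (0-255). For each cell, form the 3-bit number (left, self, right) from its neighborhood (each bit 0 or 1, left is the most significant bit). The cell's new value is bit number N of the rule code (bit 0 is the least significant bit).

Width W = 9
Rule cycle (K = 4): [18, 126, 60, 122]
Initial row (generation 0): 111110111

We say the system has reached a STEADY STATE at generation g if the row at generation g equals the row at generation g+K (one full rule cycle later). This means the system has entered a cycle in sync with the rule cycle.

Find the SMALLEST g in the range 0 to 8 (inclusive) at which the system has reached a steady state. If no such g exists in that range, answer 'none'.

Answer: 1

Derivation:
Gen 0: 111110111
Gen 1 (rule 18): 000000000
Gen 2 (rule 126): 000000000
Gen 3 (rule 60): 000000000
Gen 4 (rule 122): 000000000
Gen 5 (rule 18): 000000000
Gen 6 (rule 126): 000000000
Gen 7 (rule 60): 000000000
Gen 8 (rule 122): 000000000
Gen 9 (rule 18): 000000000
Gen 10 (rule 126): 000000000
Gen 11 (rule 60): 000000000
Gen 12 (rule 122): 000000000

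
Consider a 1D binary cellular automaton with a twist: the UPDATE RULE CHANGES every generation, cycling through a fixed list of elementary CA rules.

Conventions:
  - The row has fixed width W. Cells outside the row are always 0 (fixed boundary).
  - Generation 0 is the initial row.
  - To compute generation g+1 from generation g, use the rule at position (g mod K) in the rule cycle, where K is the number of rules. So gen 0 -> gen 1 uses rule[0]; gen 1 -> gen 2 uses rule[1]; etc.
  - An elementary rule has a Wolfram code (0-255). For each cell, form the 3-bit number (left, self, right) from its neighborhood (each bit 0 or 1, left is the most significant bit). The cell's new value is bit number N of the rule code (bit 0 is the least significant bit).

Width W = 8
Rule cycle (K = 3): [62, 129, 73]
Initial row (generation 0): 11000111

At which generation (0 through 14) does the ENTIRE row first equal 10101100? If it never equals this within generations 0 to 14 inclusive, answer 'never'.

Answer: 1

Derivation:
Gen 0: 11000111
Gen 1 (rule 62): 10101100
Gen 2 (rule 129): 00000001
Gen 3 (rule 73): 11111100
Gen 4 (rule 62): 10000010
Gen 5 (rule 129): 00111000
Gen 6 (rule 73): 10101011
Gen 7 (rule 62): 11111110
Gen 8 (rule 129): 01111100
Gen 9 (rule 73): 01000101
Gen 10 (rule 62): 11101111
Gen 11 (rule 129): 01000110
Gen 12 (rule 73): 00010110
Gen 13 (rule 62): 00111101
Gen 14 (rule 129): 10011000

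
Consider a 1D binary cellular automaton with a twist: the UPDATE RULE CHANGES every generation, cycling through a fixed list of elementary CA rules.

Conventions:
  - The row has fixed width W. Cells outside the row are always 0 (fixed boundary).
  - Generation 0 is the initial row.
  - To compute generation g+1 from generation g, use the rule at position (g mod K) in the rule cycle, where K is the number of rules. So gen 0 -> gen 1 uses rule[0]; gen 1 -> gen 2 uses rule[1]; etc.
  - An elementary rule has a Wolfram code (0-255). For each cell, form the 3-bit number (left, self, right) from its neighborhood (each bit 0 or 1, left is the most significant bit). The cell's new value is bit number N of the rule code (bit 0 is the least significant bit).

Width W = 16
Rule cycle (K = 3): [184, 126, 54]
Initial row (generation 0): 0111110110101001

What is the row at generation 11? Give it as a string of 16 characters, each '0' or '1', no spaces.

Answer: 0001111101110000

Derivation:
Gen 0: 0111110110101001
Gen 1 (rule 184): 0111101101010100
Gen 2 (rule 126): 1100111111111110
Gen 3 (rule 54): 0011000000000001
Gen 4 (rule 184): 0010100000000000
Gen 5 (rule 126): 0111110000000000
Gen 6 (rule 54): 1000001000000000
Gen 7 (rule 184): 0100000100000000
Gen 8 (rule 126): 1110001110000000
Gen 9 (rule 54): 0001010001000000
Gen 10 (rule 184): 0000101000100000
Gen 11 (rule 126): 0001111101110000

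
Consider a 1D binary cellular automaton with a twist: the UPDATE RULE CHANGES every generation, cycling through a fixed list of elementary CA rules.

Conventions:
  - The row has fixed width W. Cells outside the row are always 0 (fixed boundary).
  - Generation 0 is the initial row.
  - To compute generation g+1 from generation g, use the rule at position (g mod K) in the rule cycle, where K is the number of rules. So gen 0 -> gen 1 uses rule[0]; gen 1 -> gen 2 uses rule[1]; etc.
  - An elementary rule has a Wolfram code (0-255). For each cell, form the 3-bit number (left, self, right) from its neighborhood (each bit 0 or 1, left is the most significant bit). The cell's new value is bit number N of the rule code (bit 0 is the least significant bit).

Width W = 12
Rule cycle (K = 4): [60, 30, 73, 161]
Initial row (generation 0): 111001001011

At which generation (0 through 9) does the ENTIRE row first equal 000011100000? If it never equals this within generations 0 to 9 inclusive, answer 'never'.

Gen 0: 111001001011
Gen 1 (rule 60): 100101101110
Gen 2 (rule 30): 111101001001
Gen 3 (rule 73): 100100000000
Gen 4 (rule 161): 000001111111
Gen 5 (rule 60): 000001000000
Gen 6 (rule 30): 000011100000
Gen 7 (rule 73): 111010101111
Gen 8 (rule 161): 010101010110
Gen 9 (rule 60): 011111111101

Answer: 6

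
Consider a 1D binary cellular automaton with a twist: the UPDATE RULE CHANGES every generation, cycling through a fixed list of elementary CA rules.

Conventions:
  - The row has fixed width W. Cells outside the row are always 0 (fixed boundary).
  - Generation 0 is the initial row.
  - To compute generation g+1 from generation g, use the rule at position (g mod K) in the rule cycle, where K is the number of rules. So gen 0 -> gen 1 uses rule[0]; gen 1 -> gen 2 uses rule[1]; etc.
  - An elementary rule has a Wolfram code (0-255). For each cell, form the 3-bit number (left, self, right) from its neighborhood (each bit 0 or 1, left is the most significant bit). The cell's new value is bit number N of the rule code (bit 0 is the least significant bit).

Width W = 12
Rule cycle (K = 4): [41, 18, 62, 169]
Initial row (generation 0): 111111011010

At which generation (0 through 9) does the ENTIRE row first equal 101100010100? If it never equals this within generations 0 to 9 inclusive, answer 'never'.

Answer: 5

Derivation:
Gen 0: 111111011010
Gen 1 (rule 41): 100000110100
Gen 2 (rule 18): 010001000010
Gen 3 (rule 62): 111011100111
Gen 4 (rule 169): 110111000110
Gen 5 (rule 41): 101100010100
Gen 6 (rule 18): 000010100010
Gen 7 (rule 62): 000111110111
Gen 8 (rule 169): 110111101110
Gen 9 (rule 41): 101100011000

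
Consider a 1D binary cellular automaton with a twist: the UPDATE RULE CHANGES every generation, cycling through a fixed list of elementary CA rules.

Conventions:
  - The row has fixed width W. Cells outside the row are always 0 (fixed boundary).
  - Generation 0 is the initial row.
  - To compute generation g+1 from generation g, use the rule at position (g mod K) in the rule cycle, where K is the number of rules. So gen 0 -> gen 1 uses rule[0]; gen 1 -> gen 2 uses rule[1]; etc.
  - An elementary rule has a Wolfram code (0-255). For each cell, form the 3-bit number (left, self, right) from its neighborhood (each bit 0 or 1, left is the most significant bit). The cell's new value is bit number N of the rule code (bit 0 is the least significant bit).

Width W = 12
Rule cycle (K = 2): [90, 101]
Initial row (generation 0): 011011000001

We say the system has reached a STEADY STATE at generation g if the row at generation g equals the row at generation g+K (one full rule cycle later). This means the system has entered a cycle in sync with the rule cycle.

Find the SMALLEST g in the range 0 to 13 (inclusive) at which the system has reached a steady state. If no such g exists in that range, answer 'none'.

Answer: none

Derivation:
Gen 0: 011011000001
Gen 1 (rule 90): 111011100010
Gen 2 (rule 101): 001100101010
Gen 3 (rule 90): 011111000001
Gen 4 (rule 101): 000001011101
Gen 5 (rule 90): 000010010100
Gen 6 (rule 101): 111010011101
Gen 7 (rule 90): 101001110100
Gen 8 (rule 101): 111000011101
Gen 9 (rule 90): 101100110100
Gen 10 (rule 101): 110100011101
Gen 11 (rule 90): 110010110100
Gen 12 (rule 101): 010011011101
Gen 13 (rule 90): 101111010100
Gen 14 (rule 101): 110001111101
Gen 15 (rule 90): 111011000100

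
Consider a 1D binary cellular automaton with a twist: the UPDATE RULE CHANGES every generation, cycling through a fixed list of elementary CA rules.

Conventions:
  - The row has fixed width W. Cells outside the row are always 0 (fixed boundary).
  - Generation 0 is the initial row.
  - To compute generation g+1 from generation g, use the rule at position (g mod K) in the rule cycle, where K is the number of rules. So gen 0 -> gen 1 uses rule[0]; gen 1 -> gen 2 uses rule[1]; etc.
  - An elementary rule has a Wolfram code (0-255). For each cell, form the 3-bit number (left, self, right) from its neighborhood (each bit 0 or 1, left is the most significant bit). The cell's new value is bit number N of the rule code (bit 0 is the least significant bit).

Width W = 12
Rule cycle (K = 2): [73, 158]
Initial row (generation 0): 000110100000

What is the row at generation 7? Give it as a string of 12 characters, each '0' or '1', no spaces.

Gen 0: 000110100000
Gen 1 (rule 73): 110110001111
Gen 2 (rule 158): 100101011110
Gen 3 (rule 73): 000000010010
Gen 4 (rule 158): 000000111111
Gen 5 (rule 73): 111110100001
Gen 6 (rule 158): 111100110011
Gen 7 (rule 73): 100100110011

Answer: 100100110011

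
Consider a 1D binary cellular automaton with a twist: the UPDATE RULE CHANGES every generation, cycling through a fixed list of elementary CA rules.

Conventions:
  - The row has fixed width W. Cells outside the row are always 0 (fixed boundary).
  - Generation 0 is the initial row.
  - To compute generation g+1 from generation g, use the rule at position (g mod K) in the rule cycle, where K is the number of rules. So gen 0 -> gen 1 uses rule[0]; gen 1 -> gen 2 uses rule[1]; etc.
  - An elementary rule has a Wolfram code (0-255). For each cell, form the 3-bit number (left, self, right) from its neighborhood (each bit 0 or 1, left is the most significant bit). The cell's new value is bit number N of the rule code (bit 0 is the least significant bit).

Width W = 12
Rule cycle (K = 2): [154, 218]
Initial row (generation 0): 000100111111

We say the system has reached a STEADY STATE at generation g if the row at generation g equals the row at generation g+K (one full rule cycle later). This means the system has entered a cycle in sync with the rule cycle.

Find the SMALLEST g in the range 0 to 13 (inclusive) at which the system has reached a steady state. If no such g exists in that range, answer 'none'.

Gen 0: 000100111111
Gen 1 (rule 154): 001011111110
Gen 2 (rule 218): 010011111111
Gen 3 (rule 154): 101111111110
Gen 4 (rule 218): 001111111111
Gen 5 (rule 154): 011111111110
Gen 6 (rule 218): 111111111111
Gen 7 (rule 154): 111111111110
Gen 8 (rule 218): 111111111111
Gen 9 (rule 154): 111111111110
Gen 10 (rule 218): 111111111111
Gen 11 (rule 154): 111111111110
Gen 12 (rule 218): 111111111111
Gen 13 (rule 154): 111111111110
Gen 14 (rule 218): 111111111111
Gen 15 (rule 154): 111111111110

Answer: 6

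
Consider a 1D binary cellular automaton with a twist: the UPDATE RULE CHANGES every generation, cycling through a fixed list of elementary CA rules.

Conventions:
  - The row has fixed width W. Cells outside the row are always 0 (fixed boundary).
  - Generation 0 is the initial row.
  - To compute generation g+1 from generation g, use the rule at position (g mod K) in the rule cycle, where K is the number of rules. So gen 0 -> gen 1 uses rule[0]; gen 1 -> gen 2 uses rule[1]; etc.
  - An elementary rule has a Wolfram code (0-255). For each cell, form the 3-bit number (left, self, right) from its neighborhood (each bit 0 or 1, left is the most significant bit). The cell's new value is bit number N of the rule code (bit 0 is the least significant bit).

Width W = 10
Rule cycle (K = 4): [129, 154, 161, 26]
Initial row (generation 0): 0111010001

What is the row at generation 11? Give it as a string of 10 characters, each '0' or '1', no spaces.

Gen 0: 0111010001
Gen 1 (rule 129): 0010000100
Gen 2 (rule 154): 0101001010
Gen 3 (rule 161): 0010000100
Gen 4 (rule 26): 0101001010
Gen 5 (rule 129): 0000000000
Gen 6 (rule 154): 0000000000
Gen 7 (rule 161): 1111111111
Gen 8 (rule 26): 1000000000
Gen 9 (rule 129): 0011111111
Gen 10 (rule 154): 0111111110
Gen 11 (rule 161): 0011111100

Answer: 0011111100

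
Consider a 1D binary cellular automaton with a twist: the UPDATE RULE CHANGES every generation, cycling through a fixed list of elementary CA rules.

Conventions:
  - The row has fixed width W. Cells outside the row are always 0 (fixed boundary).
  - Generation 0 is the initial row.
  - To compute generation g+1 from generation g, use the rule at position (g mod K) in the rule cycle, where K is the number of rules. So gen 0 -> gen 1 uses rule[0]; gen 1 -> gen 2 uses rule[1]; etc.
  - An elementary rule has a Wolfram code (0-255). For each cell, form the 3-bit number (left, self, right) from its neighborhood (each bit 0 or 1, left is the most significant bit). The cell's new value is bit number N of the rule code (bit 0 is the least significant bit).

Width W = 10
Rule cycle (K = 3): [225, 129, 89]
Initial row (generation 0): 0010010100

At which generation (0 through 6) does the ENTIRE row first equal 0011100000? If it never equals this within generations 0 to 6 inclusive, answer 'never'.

Gen 0: 0010010100
Gen 1 (rule 225): 1000001001
Gen 2 (rule 129): 0011100000
Gen 3 (rule 89): 1010111111
Gen 4 (rule 225): 0101011111
Gen 5 (rule 129): 0000001110
Gen 6 (rule 89): 1111101011

Answer: 2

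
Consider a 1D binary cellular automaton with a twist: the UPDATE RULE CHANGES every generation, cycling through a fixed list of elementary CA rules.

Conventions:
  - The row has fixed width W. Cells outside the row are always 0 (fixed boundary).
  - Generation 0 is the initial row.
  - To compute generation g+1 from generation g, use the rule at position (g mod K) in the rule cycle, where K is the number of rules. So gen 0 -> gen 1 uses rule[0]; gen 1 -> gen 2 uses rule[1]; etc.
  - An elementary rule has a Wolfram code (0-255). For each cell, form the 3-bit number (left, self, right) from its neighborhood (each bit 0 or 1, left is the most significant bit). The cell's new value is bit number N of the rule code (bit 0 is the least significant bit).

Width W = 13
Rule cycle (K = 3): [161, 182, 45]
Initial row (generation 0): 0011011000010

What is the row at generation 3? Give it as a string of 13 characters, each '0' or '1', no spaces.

Gen 0: 0011011000010
Gen 1 (rule 161): 1000100011000
Gen 2 (rule 182): 1101110100100
Gen 3 (rule 45): 1011001100101

Answer: 1011001100101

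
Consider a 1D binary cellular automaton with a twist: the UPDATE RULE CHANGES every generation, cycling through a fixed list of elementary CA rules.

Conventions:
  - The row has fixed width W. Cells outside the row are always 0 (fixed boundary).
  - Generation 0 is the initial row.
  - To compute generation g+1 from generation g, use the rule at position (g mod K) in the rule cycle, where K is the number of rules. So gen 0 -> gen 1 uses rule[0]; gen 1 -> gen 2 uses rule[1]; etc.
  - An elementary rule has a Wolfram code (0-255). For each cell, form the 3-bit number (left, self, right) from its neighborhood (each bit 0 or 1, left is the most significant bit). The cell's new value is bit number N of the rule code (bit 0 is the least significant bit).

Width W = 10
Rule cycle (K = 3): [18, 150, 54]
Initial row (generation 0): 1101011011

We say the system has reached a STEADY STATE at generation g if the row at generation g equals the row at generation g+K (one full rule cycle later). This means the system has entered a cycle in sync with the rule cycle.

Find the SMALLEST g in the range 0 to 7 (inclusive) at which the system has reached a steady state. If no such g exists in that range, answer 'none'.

Gen 0: 1101011011
Gen 1 (rule 18): 0000000000
Gen 2 (rule 150): 0000000000
Gen 3 (rule 54): 0000000000
Gen 4 (rule 18): 0000000000
Gen 5 (rule 150): 0000000000
Gen 6 (rule 54): 0000000000
Gen 7 (rule 18): 0000000000
Gen 8 (rule 150): 0000000000
Gen 9 (rule 54): 0000000000
Gen 10 (rule 18): 0000000000

Answer: 1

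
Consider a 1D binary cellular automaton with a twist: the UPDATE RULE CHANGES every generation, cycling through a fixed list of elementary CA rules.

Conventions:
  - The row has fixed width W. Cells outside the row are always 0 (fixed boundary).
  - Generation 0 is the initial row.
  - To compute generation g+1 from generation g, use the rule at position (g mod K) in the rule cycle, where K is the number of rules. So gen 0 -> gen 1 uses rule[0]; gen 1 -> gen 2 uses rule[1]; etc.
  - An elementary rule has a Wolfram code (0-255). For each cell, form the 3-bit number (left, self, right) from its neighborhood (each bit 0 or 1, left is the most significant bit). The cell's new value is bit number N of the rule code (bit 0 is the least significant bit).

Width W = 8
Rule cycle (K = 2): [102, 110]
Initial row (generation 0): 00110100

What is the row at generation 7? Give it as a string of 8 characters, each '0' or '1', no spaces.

Answer: 00011100

Derivation:
Gen 0: 00110100
Gen 1 (rule 102): 01011100
Gen 2 (rule 110): 11110100
Gen 3 (rule 102): 00011100
Gen 4 (rule 110): 00110100
Gen 5 (rule 102): 01011100
Gen 6 (rule 110): 11110100
Gen 7 (rule 102): 00011100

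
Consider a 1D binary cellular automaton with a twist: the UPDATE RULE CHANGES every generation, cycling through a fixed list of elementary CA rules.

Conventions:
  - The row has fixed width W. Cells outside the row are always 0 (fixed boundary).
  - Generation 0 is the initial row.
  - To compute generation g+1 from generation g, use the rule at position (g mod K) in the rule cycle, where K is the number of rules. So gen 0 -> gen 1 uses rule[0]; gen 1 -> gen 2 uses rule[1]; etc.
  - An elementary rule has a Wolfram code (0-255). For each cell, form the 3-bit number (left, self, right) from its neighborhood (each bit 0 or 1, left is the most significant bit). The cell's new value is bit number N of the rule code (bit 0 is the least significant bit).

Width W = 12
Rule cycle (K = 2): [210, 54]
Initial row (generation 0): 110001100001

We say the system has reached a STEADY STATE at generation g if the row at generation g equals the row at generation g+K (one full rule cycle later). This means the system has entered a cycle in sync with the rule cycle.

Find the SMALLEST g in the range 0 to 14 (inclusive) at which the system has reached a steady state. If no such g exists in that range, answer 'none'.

Answer: none

Derivation:
Gen 0: 110001100001
Gen 1 (rule 210): 011010110010
Gen 2 (rule 54): 100111001111
Gen 3 (rule 210): 011011110111
Gen 4 (rule 54): 100100001000
Gen 5 (rule 210): 011010010100
Gen 6 (rule 54): 100111111110
Gen 7 (rule 210): 011011111111
Gen 8 (rule 54): 100100000000
Gen 9 (rule 210): 011010000000
Gen 10 (rule 54): 100111000000
Gen 11 (rule 210): 011011100000
Gen 12 (rule 54): 100100010000
Gen 13 (rule 210): 011010101000
Gen 14 (rule 54): 100111111100
Gen 15 (rule 210): 011011111110
Gen 16 (rule 54): 100100000001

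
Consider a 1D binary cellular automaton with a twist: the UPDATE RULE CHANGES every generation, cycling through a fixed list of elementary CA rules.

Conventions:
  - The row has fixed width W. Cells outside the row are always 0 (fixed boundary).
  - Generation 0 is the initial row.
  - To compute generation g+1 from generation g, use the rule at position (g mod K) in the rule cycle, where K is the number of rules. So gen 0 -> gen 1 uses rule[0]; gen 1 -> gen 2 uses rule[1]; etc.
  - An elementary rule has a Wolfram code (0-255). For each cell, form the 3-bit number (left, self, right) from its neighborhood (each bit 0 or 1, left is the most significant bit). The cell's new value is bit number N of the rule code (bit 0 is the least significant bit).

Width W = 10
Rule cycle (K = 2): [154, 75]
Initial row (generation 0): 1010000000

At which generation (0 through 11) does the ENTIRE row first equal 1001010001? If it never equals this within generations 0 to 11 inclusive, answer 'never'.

Gen 0: 1010000000
Gen 1 (rule 154): 0001000000
Gen 2 (rule 75): 1110011111
Gen 3 (rule 154): 1101111110
Gen 4 (rule 75): 1101000010
Gen 5 (rule 154): 1000100101
Gen 6 (rule 75): 0011001000
Gen 7 (rule 154): 0110110100
Gen 8 (rule 75): 1110110001
Gen 9 (rule 154): 1100101010
Gen 10 (rule 75): 1101000000
Gen 11 (rule 154): 1000100000

Answer: never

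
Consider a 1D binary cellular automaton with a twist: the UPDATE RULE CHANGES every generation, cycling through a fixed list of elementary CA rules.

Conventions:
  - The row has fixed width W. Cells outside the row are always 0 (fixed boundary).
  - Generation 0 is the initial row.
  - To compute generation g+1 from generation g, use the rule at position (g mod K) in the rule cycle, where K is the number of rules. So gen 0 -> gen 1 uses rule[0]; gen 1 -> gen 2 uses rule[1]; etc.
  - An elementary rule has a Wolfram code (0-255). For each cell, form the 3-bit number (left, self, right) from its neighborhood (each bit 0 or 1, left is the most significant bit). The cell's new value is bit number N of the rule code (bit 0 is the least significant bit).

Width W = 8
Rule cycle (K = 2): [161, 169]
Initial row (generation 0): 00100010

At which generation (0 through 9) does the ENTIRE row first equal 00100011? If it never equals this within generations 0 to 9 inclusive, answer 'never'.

Gen 0: 00100010
Gen 1 (rule 161): 10001000
Gen 2 (rule 169): 00100011
Gen 3 (rule 161): 10001000
Gen 4 (rule 169): 00100011
Gen 5 (rule 161): 10001000
Gen 6 (rule 169): 00100011
Gen 7 (rule 161): 10001000
Gen 8 (rule 169): 00100011
Gen 9 (rule 161): 10001000

Answer: 2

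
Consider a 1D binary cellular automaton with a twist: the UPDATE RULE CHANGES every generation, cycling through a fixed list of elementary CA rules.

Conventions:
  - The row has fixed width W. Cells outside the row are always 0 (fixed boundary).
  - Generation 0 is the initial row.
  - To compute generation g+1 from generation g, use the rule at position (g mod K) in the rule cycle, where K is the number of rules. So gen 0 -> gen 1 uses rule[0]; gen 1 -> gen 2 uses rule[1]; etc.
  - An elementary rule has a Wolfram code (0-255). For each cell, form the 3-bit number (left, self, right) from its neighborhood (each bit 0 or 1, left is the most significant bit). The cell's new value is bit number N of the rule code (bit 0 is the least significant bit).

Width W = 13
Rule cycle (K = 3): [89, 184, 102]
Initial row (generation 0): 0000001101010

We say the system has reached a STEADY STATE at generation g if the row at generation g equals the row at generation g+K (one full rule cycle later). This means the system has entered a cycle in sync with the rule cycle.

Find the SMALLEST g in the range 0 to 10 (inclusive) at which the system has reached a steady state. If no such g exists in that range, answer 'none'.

Gen 0: 0000001101010
Gen 1 (rule 89): 1111101100001
Gen 2 (rule 184): 1111011010000
Gen 3 (rule 102): 0001101110000
Gen 4 (rule 89): 1101101011111
Gen 5 (rule 184): 1011010111110
Gen 6 (rule 102): 1101111000010
Gen 7 (rule 89): 1101001111001
Gen 8 (rule 184): 1010101110100
Gen 9 (rule 102): 1111110011100
Gen 10 (rule 89): 1000011010111
Gen 11 (rule 184): 0100010101110
Gen 12 (rule 102): 1100111110010
Gen 13 (rule 89): 1110100011001

Answer: none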